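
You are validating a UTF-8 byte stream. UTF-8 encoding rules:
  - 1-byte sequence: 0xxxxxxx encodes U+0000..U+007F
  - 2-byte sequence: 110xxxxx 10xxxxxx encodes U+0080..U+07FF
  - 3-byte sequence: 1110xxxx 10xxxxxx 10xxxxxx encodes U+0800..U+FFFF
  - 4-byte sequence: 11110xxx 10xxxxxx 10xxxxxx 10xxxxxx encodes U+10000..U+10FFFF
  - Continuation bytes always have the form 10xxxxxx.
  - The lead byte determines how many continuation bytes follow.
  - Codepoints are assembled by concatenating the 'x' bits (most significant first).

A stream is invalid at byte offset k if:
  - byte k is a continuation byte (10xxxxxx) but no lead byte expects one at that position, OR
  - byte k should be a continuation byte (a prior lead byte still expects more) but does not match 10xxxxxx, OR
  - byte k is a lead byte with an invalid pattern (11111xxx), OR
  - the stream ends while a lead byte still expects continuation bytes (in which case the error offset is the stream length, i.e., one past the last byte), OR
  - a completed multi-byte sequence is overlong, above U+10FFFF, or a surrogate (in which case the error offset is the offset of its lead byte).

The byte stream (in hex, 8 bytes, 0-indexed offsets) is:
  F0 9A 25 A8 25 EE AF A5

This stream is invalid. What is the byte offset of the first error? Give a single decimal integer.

Byte[0]=F0: 4-byte lead, need 3 cont bytes. acc=0x0
Byte[1]=9A: continuation. acc=(acc<<6)|0x1A=0x1A
Byte[2]=25: expected 10xxxxxx continuation. INVALID

Answer: 2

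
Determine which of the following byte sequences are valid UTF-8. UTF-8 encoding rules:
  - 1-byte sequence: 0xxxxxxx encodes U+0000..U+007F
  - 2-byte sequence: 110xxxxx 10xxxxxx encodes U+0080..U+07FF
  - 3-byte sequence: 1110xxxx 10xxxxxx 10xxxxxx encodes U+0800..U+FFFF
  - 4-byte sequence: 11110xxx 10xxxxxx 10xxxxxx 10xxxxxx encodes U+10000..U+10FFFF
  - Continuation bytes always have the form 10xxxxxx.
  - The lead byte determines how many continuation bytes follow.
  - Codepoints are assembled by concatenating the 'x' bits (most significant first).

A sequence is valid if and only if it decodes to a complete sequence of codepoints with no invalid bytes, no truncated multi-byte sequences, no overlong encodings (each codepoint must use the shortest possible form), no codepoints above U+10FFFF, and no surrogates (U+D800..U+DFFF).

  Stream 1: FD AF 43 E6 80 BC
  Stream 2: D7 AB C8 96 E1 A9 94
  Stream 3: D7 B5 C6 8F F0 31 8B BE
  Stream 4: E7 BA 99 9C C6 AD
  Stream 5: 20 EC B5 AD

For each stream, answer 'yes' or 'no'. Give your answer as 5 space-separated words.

Stream 1: error at byte offset 0. INVALID
Stream 2: decodes cleanly. VALID
Stream 3: error at byte offset 5. INVALID
Stream 4: error at byte offset 3. INVALID
Stream 5: decodes cleanly. VALID

Answer: no yes no no yes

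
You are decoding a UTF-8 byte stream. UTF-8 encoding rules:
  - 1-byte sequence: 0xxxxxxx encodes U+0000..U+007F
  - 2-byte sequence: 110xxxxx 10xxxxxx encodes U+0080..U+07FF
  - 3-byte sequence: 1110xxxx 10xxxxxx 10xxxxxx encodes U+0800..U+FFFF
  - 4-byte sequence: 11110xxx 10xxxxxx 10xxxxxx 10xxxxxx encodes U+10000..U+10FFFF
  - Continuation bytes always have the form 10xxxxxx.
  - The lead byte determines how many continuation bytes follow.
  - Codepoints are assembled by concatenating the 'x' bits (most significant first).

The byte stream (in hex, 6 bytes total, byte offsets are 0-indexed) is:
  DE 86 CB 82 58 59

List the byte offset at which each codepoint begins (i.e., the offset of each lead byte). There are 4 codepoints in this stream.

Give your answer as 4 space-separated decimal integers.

Answer: 0 2 4 5

Derivation:
Byte[0]=DE: 2-byte lead, need 1 cont bytes. acc=0x1E
Byte[1]=86: continuation. acc=(acc<<6)|0x06=0x786
Completed: cp=U+0786 (starts at byte 0)
Byte[2]=CB: 2-byte lead, need 1 cont bytes. acc=0xB
Byte[3]=82: continuation. acc=(acc<<6)|0x02=0x2C2
Completed: cp=U+02C2 (starts at byte 2)
Byte[4]=58: 1-byte ASCII. cp=U+0058
Byte[5]=59: 1-byte ASCII. cp=U+0059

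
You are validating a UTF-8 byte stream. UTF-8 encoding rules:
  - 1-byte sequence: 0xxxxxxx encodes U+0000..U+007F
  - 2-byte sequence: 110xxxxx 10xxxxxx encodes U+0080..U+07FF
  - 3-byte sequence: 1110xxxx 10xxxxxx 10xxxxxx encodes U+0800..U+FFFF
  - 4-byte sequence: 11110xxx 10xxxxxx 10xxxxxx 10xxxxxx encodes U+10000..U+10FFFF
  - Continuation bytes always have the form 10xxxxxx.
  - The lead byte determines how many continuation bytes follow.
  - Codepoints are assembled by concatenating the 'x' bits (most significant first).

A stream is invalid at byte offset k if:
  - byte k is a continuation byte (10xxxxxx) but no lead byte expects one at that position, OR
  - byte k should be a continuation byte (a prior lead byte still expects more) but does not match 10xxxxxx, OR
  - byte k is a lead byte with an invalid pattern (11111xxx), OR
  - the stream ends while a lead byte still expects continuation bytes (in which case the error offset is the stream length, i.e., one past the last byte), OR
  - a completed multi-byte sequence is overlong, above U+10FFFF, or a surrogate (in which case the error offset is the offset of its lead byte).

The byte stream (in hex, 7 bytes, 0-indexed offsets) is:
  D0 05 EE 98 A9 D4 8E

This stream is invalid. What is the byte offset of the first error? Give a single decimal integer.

Byte[0]=D0: 2-byte lead, need 1 cont bytes. acc=0x10
Byte[1]=05: expected 10xxxxxx continuation. INVALID

Answer: 1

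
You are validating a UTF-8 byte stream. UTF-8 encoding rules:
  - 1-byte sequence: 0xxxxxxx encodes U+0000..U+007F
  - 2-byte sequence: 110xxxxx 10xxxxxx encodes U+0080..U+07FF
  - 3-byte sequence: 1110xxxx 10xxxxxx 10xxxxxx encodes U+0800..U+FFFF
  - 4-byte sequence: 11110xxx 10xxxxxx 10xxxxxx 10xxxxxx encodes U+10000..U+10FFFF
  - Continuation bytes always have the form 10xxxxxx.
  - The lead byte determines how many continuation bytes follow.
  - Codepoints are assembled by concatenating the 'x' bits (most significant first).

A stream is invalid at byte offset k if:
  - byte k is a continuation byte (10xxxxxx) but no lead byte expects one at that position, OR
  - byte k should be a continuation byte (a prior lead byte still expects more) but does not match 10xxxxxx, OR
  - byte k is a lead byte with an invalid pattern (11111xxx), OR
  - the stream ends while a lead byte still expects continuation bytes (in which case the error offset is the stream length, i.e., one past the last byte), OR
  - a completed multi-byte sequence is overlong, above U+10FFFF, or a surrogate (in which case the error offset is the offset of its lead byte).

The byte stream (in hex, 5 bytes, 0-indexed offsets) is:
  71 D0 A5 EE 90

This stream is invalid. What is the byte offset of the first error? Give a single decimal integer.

Answer: 5

Derivation:
Byte[0]=71: 1-byte ASCII. cp=U+0071
Byte[1]=D0: 2-byte lead, need 1 cont bytes. acc=0x10
Byte[2]=A5: continuation. acc=(acc<<6)|0x25=0x425
Completed: cp=U+0425 (starts at byte 1)
Byte[3]=EE: 3-byte lead, need 2 cont bytes. acc=0xE
Byte[4]=90: continuation. acc=(acc<<6)|0x10=0x390
Byte[5]: stream ended, expected continuation. INVALID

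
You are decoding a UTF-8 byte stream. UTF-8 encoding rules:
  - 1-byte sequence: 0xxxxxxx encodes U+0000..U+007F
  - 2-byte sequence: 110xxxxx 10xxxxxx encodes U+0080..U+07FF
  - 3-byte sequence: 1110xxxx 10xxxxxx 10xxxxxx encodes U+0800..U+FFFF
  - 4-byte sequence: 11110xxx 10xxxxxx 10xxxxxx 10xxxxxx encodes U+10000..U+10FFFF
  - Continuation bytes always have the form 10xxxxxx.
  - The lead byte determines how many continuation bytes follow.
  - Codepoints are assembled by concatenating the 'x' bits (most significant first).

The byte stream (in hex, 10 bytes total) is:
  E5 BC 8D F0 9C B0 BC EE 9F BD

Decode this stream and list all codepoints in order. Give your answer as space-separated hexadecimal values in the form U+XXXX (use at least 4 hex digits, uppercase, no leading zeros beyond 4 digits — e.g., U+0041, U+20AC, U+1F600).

Answer: U+5F0D U+1CC3C U+E7FD

Derivation:
Byte[0]=E5: 3-byte lead, need 2 cont bytes. acc=0x5
Byte[1]=BC: continuation. acc=(acc<<6)|0x3C=0x17C
Byte[2]=8D: continuation. acc=(acc<<6)|0x0D=0x5F0D
Completed: cp=U+5F0D (starts at byte 0)
Byte[3]=F0: 4-byte lead, need 3 cont bytes. acc=0x0
Byte[4]=9C: continuation. acc=(acc<<6)|0x1C=0x1C
Byte[5]=B0: continuation. acc=(acc<<6)|0x30=0x730
Byte[6]=BC: continuation. acc=(acc<<6)|0x3C=0x1CC3C
Completed: cp=U+1CC3C (starts at byte 3)
Byte[7]=EE: 3-byte lead, need 2 cont bytes. acc=0xE
Byte[8]=9F: continuation. acc=(acc<<6)|0x1F=0x39F
Byte[9]=BD: continuation. acc=(acc<<6)|0x3D=0xE7FD
Completed: cp=U+E7FD (starts at byte 7)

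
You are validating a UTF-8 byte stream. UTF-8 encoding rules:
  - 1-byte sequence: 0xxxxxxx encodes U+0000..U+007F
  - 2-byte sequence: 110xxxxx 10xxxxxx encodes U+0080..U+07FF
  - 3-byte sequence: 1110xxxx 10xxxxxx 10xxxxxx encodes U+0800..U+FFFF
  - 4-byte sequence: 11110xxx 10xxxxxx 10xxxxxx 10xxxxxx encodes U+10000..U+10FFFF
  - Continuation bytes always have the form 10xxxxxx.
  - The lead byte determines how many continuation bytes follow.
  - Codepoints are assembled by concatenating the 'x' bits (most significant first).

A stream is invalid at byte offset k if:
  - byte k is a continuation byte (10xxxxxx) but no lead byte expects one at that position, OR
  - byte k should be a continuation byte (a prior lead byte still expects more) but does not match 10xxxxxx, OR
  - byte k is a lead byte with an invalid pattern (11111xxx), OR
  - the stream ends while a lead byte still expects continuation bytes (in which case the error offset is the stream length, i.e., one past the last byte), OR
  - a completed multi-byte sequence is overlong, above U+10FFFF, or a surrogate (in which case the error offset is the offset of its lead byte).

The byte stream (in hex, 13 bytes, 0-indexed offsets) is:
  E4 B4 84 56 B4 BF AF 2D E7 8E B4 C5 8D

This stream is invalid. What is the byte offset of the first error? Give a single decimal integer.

Answer: 4

Derivation:
Byte[0]=E4: 3-byte lead, need 2 cont bytes. acc=0x4
Byte[1]=B4: continuation. acc=(acc<<6)|0x34=0x134
Byte[2]=84: continuation. acc=(acc<<6)|0x04=0x4D04
Completed: cp=U+4D04 (starts at byte 0)
Byte[3]=56: 1-byte ASCII. cp=U+0056
Byte[4]=B4: INVALID lead byte (not 0xxx/110x/1110/11110)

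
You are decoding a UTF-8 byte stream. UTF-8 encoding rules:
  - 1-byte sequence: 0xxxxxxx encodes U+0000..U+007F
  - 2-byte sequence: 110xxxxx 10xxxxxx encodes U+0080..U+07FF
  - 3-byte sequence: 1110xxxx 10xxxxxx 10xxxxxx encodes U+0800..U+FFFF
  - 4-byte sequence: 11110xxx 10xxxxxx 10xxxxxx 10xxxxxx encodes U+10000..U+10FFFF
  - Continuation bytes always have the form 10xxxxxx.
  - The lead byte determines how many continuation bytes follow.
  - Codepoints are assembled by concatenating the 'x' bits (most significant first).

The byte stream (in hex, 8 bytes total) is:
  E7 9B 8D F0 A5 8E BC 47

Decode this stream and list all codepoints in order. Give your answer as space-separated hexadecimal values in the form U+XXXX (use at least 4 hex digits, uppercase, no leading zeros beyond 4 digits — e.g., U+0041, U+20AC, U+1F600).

Answer: U+76CD U+253BC U+0047

Derivation:
Byte[0]=E7: 3-byte lead, need 2 cont bytes. acc=0x7
Byte[1]=9B: continuation. acc=(acc<<6)|0x1B=0x1DB
Byte[2]=8D: continuation. acc=(acc<<6)|0x0D=0x76CD
Completed: cp=U+76CD (starts at byte 0)
Byte[3]=F0: 4-byte lead, need 3 cont bytes. acc=0x0
Byte[4]=A5: continuation. acc=(acc<<6)|0x25=0x25
Byte[5]=8E: continuation. acc=(acc<<6)|0x0E=0x94E
Byte[6]=BC: continuation. acc=(acc<<6)|0x3C=0x253BC
Completed: cp=U+253BC (starts at byte 3)
Byte[7]=47: 1-byte ASCII. cp=U+0047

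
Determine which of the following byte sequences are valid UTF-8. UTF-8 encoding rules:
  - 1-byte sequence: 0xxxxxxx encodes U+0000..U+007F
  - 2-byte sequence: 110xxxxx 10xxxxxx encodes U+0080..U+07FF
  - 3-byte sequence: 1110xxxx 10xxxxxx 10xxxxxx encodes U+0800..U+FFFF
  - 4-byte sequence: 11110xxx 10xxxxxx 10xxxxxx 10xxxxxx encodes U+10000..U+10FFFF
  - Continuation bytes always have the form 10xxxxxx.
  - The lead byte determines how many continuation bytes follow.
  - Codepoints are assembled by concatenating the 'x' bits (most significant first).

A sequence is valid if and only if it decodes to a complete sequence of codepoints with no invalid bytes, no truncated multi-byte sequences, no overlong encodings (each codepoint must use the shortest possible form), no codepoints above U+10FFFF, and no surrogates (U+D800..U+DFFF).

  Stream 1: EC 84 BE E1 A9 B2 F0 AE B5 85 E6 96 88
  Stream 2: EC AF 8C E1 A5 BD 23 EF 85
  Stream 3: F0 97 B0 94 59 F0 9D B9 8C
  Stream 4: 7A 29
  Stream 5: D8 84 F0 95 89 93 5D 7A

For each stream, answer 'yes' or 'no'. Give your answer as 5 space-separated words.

Answer: yes no yes yes yes

Derivation:
Stream 1: decodes cleanly. VALID
Stream 2: error at byte offset 9. INVALID
Stream 3: decodes cleanly. VALID
Stream 4: decodes cleanly. VALID
Stream 5: decodes cleanly. VALID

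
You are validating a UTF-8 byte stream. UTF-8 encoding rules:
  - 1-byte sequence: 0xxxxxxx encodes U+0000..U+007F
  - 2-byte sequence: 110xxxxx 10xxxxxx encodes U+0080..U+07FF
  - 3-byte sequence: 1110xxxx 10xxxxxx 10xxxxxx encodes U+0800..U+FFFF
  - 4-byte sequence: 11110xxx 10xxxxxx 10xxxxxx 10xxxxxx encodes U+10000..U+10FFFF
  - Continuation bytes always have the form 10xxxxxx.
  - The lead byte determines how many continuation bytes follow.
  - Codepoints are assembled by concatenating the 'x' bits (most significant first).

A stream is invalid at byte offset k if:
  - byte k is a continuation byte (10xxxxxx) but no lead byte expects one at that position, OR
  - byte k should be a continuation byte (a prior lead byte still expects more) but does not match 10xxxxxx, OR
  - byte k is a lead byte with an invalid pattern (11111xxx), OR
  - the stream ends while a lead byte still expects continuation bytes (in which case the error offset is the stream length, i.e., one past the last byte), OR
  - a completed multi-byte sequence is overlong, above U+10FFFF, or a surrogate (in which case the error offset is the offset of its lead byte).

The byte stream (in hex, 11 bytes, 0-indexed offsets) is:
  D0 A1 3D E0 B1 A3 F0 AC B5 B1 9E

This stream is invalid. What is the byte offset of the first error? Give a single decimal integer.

Byte[0]=D0: 2-byte lead, need 1 cont bytes. acc=0x10
Byte[1]=A1: continuation. acc=(acc<<6)|0x21=0x421
Completed: cp=U+0421 (starts at byte 0)
Byte[2]=3D: 1-byte ASCII. cp=U+003D
Byte[3]=E0: 3-byte lead, need 2 cont bytes. acc=0x0
Byte[4]=B1: continuation. acc=(acc<<6)|0x31=0x31
Byte[5]=A3: continuation. acc=(acc<<6)|0x23=0xC63
Completed: cp=U+0C63 (starts at byte 3)
Byte[6]=F0: 4-byte lead, need 3 cont bytes. acc=0x0
Byte[7]=AC: continuation. acc=(acc<<6)|0x2C=0x2C
Byte[8]=B5: continuation. acc=(acc<<6)|0x35=0xB35
Byte[9]=B1: continuation. acc=(acc<<6)|0x31=0x2CD71
Completed: cp=U+2CD71 (starts at byte 6)
Byte[10]=9E: INVALID lead byte (not 0xxx/110x/1110/11110)

Answer: 10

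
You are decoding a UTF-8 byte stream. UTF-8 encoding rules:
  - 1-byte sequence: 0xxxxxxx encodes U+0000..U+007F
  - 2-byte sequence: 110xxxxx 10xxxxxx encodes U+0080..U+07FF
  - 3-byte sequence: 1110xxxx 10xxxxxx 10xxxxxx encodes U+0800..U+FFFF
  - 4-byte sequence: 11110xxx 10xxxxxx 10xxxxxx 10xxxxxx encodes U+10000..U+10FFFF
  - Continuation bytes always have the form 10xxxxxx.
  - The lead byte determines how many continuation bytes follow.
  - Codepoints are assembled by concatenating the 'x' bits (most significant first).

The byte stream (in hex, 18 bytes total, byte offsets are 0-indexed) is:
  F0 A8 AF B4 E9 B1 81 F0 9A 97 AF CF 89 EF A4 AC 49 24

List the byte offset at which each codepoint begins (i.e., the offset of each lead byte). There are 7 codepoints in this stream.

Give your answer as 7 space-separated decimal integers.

Byte[0]=F0: 4-byte lead, need 3 cont bytes. acc=0x0
Byte[1]=A8: continuation. acc=(acc<<6)|0x28=0x28
Byte[2]=AF: continuation. acc=(acc<<6)|0x2F=0xA2F
Byte[3]=B4: continuation. acc=(acc<<6)|0x34=0x28BF4
Completed: cp=U+28BF4 (starts at byte 0)
Byte[4]=E9: 3-byte lead, need 2 cont bytes. acc=0x9
Byte[5]=B1: continuation. acc=(acc<<6)|0x31=0x271
Byte[6]=81: continuation. acc=(acc<<6)|0x01=0x9C41
Completed: cp=U+9C41 (starts at byte 4)
Byte[7]=F0: 4-byte lead, need 3 cont bytes. acc=0x0
Byte[8]=9A: continuation. acc=(acc<<6)|0x1A=0x1A
Byte[9]=97: continuation. acc=(acc<<6)|0x17=0x697
Byte[10]=AF: continuation. acc=(acc<<6)|0x2F=0x1A5EF
Completed: cp=U+1A5EF (starts at byte 7)
Byte[11]=CF: 2-byte lead, need 1 cont bytes. acc=0xF
Byte[12]=89: continuation. acc=(acc<<6)|0x09=0x3C9
Completed: cp=U+03C9 (starts at byte 11)
Byte[13]=EF: 3-byte lead, need 2 cont bytes. acc=0xF
Byte[14]=A4: continuation. acc=(acc<<6)|0x24=0x3E4
Byte[15]=AC: continuation. acc=(acc<<6)|0x2C=0xF92C
Completed: cp=U+F92C (starts at byte 13)
Byte[16]=49: 1-byte ASCII. cp=U+0049
Byte[17]=24: 1-byte ASCII. cp=U+0024

Answer: 0 4 7 11 13 16 17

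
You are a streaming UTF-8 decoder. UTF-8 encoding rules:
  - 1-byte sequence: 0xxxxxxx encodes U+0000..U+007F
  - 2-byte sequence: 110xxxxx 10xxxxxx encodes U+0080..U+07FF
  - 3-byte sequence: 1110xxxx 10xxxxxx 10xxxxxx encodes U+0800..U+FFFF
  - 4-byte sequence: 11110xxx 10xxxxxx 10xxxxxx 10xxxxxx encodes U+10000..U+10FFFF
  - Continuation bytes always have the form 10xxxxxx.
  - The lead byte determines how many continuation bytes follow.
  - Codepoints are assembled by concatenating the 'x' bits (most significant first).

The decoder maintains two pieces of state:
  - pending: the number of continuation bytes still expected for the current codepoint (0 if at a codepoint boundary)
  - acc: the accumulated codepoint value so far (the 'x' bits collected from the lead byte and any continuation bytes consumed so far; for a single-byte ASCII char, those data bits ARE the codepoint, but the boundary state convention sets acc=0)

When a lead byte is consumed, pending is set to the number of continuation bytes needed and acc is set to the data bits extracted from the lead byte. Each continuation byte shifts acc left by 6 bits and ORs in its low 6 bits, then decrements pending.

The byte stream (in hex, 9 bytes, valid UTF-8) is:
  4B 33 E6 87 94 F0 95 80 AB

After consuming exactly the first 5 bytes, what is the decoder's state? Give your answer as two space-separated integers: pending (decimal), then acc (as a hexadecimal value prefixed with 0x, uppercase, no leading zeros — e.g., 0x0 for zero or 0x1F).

Byte[0]=4B: 1-byte. pending=0, acc=0x0
Byte[1]=33: 1-byte. pending=0, acc=0x0
Byte[2]=E6: 3-byte lead. pending=2, acc=0x6
Byte[3]=87: continuation. acc=(acc<<6)|0x07=0x187, pending=1
Byte[4]=94: continuation. acc=(acc<<6)|0x14=0x61D4, pending=0

Answer: 0 0x61D4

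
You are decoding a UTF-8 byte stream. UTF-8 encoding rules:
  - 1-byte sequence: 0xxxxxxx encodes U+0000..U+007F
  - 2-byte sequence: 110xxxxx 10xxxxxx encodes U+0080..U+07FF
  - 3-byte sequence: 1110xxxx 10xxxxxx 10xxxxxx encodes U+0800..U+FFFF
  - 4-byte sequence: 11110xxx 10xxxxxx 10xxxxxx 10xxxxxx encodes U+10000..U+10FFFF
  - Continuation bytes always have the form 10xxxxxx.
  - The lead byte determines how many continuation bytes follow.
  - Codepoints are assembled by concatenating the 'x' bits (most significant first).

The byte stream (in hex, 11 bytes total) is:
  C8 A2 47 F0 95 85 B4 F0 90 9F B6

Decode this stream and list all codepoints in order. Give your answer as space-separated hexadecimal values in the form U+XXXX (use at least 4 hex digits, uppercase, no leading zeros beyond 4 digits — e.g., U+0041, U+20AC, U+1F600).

Byte[0]=C8: 2-byte lead, need 1 cont bytes. acc=0x8
Byte[1]=A2: continuation. acc=(acc<<6)|0x22=0x222
Completed: cp=U+0222 (starts at byte 0)
Byte[2]=47: 1-byte ASCII. cp=U+0047
Byte[3]=F0: 4-byte lead, need 3 cont bytes. acc=0x0
Byte[4]=95: continuation. acc=(acc<<6)|0x15=0x15
Byte[5]=85: continuation. acc=(acc<<6)|0x05=0x545
Byte[6]=B4: continuation. acc=(acc<<6)|0x34=0x15174
Completed: cp=U+15174 (starts at byte 3)
Byte[7]=F0: 4-byte lead, need 3 cont bytes. acc=0x0
Byte[8]=90: continuation. acc=(acc<<6)|0x10=0x10
Byte[9]=9F: continuation. acc=(acc<<6)|0x1F=0x41F
Byte[10]=B6: continuation. acc=(acc<<6)|0x36=0x107F6
Completed: cp=U+107F6 (starts at byte 7)

Answer: U+0222 U+0047 U+15174 U+107F6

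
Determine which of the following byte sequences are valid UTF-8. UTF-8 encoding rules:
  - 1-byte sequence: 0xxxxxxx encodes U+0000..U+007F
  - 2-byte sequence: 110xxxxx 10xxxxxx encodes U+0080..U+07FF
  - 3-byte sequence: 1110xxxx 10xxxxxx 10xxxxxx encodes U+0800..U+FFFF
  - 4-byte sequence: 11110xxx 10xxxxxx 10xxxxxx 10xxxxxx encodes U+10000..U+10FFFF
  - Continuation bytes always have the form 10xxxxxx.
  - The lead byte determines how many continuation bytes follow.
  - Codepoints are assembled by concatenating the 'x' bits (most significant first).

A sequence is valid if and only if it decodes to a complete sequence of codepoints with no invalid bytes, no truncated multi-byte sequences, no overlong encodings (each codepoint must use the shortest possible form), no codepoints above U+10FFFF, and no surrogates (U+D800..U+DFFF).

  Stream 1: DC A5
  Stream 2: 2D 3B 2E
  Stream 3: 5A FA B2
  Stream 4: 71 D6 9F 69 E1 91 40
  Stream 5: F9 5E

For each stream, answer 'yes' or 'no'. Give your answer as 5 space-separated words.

Stream 1: decodes cleanly. VALID
Stream 2: decodes cleanly. VALID
Stream 3: error at byte offset 1. INVALID
Stream 4: error at byte offset 6. INVALID
Stream 5: error at byte offset 0. INVALID

Answer: yes yes no no no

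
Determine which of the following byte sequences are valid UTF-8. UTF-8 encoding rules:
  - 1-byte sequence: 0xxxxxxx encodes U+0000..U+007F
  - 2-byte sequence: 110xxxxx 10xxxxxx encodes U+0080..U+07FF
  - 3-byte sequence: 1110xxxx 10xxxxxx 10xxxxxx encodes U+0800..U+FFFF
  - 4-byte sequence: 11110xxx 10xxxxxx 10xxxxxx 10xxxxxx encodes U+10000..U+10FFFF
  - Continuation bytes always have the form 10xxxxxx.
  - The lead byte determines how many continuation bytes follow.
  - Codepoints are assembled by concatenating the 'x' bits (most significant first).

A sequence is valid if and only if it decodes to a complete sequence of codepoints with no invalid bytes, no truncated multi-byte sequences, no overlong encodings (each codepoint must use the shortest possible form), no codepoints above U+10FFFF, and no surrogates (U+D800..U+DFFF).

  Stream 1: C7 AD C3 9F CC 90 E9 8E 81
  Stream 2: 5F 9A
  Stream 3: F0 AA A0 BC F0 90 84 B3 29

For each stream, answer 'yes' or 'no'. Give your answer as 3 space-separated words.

Answer: yes no yes

Derivation:
Stream 1: decodes cleanly. VALID
Stream 2: error at byte offset 1. INVALID
Stream 3: decodes cleanly. VALID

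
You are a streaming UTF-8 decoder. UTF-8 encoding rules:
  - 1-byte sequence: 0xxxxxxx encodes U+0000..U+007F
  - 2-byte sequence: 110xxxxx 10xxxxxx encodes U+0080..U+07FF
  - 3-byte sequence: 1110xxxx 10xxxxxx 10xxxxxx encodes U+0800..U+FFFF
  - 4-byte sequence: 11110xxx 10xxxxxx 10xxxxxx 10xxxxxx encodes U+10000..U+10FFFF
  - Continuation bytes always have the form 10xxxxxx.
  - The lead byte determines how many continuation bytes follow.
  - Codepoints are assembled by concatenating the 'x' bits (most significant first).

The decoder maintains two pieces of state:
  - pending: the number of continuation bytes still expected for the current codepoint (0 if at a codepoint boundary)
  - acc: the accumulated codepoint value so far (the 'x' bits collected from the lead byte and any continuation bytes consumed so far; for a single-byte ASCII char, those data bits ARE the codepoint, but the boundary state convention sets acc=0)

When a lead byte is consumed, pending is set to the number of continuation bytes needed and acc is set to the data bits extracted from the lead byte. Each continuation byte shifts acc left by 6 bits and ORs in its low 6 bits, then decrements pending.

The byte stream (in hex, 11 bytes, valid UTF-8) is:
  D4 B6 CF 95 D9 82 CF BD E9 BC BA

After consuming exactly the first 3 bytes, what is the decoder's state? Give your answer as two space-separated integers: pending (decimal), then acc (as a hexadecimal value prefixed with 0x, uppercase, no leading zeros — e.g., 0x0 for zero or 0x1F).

Answer: 1 0xF

Derivation:
Byte[0]=D4: 2-byte lead. pending=1, acc=0x14
Byte[1]=B6: continuation. acc=(acc<<6)|0x36=0x536, pending=0
Byte[2]=CF: 2-byte lead. pending=1, acc=0xF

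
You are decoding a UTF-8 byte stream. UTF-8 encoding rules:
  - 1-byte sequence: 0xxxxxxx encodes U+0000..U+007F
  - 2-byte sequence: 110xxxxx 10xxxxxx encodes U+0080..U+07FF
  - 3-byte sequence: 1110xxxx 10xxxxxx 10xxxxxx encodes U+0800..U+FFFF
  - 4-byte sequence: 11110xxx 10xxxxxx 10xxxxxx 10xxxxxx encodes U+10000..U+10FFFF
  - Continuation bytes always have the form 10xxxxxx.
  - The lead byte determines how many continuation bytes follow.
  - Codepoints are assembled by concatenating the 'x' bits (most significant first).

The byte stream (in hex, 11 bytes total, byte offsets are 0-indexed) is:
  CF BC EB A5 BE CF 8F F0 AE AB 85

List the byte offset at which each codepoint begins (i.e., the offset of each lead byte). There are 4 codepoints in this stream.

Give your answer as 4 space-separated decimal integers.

Byte[0]=CF: 2-byte lead, need 1 cont bytes. acc=0xF
Byte[1]=BC: continuation. acc=(acc<<6)|0x3C=0x3FC
Completed: cp=U+03FC (starts at byte 0)
Byte[2]=EB: 3-byte lead, need 2 cont bytes. acc=0xB
Byte[3]=A5: continuation. acc=(acc<<6)|0x25=0x2E5
Byte[4]=BE: continuation. acc=(acc<<6)|0x3E=0xB97E
Completed: cp=U+B97E (starts at byte 2)
Byte[5]=CF: 2-byte lead, need 1 cont bytes. acc=0xF
Byte[6]=8F: continuation. acc=(acc<<6)|0x0F=0x3CF
Completed: cp=U+03CF (starts at byte 5)
Byte[7]=F0: 4-byte lead, need 3 cont bytes. acc=0x0
Byte[8]=AE: continuation. acc=(acc<<6)|0x2E=0x2E
Byte[9]=AB: continuation. acc=(acc<<6)|0x2B=0xBAB
Byte[10]=85: continuation. acc=(acc<<6)|0x05=0x2EAC5
Completed: cp=U+2EAC5 (starts at byte 7)

Answer: 0 2 5 7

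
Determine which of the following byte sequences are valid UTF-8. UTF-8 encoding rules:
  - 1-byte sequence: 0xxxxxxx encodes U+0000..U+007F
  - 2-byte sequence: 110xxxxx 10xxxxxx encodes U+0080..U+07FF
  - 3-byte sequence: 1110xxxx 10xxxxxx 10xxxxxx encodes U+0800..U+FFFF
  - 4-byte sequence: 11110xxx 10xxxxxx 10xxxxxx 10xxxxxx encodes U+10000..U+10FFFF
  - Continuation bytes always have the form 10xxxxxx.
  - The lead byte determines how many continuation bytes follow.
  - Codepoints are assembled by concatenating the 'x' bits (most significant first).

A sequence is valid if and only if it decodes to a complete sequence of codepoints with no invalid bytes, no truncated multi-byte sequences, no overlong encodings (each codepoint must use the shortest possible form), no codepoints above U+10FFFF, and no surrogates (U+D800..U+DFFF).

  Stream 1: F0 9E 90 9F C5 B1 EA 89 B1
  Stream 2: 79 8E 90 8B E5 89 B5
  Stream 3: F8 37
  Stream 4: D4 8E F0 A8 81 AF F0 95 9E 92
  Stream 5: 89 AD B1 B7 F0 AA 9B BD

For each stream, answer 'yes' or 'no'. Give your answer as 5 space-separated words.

Stream 1: decodes cleanly. VALID
Stream 2: error at byte offset 1. INVALID
Stream 3: error at byte offset 0. INVALID
Stream 4: decodes cleanly. VALID
Stream 5: error at byte offset 0. INVALID

Answer: yes no no yes no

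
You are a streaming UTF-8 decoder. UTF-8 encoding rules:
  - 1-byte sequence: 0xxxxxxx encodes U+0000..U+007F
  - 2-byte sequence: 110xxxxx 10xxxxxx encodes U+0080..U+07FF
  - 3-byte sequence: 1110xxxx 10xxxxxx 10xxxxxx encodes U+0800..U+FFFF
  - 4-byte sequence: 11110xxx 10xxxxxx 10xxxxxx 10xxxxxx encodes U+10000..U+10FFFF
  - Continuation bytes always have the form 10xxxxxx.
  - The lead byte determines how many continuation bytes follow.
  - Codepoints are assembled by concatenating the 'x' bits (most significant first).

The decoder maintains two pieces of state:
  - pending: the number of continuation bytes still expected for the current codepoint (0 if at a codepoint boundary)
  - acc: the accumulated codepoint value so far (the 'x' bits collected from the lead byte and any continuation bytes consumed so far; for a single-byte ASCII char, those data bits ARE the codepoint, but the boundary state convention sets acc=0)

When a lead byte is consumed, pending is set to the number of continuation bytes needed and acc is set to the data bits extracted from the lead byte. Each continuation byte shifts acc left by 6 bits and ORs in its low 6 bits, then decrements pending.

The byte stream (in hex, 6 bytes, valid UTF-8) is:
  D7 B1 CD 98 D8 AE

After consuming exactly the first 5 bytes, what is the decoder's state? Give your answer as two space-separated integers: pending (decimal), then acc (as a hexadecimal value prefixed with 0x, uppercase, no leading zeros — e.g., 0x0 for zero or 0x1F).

Answer: 1 0x18

Derivation:
Byte[0]=D7: 2-byte lead. pending=1, acc=0x17
Byte[1]=B1: continuation. acc=(acc<<6)|0x31=0x5F1, pending=0
Byte[2]=CD: 2-byte lead. pending=1, acc=0xD
Byte[3]=98: continuation. acc=(acc<<6)|0x18=0x358, pending=0
Byte[4]=D8: 2-byte lead. pending=1, acc=0x18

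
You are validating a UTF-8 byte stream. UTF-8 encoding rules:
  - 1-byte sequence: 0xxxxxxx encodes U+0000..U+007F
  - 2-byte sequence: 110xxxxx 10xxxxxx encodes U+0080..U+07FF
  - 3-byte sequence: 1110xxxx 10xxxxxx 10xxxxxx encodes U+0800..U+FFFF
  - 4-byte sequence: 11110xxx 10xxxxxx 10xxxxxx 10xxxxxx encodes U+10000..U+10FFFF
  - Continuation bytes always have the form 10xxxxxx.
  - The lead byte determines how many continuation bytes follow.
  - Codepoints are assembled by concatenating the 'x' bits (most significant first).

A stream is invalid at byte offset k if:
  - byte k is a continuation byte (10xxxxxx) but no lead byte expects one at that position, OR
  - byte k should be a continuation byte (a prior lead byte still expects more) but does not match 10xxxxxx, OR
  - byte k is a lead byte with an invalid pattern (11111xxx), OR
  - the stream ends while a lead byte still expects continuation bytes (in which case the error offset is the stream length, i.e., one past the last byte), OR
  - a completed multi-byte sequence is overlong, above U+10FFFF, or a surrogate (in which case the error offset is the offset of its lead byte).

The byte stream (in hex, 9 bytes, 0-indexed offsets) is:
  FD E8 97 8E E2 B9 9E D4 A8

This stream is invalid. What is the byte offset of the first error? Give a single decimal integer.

Answer: 0

Derivation:
Byte[0]=FD: INVALID lead byte (not 0xxx/110x/1110/11110)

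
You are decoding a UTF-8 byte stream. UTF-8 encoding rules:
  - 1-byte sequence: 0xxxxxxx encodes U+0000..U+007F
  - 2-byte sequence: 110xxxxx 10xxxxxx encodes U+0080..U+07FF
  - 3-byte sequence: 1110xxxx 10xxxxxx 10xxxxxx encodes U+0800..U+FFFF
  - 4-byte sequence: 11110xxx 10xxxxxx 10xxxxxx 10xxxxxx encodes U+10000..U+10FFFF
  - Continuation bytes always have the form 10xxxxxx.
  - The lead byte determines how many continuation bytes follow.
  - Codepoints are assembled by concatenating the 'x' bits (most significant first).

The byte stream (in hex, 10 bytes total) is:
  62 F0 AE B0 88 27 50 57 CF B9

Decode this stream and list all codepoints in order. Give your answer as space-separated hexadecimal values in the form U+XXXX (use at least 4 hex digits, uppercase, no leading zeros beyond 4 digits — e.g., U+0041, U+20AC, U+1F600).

Byte[0]=62: 1-byte ASCII. cp=U+0062
Byte[1]=F0: 4-byte lead, need 3 cont bytes. acc=0x0
Byte[2]=AE: continuation. acc=(acc<<6)|0x2E=0x2E
Byte[3]=B0: continuation. acc=(acc<<6)|0x30=0xBB0
Byte[4]=88: continuation. acc=(acc<<6)|0x08=0x2EC08
Completed: cp=U+2EC08 (starts at byte 1)
Byte[5]=27: 1-byte ASCII. cp=U+0027
Byte[6]=50: 1-byte ASCII. cp=U+0050
Byte[7]=57: 1-byte ASCII. cp=U+0057
Byte[8]=CF: 2-byte lead, need 1 cont bytes. acc=0xF
Byte[9]=B9: continuation. acc=(acc<<6)|0x39=0x3F9
Completed: cp=U+03F9 (starts at byte 8)

Answer: U+0062 U+2EC08 U+0027 U+0050 U+0057 U+03F9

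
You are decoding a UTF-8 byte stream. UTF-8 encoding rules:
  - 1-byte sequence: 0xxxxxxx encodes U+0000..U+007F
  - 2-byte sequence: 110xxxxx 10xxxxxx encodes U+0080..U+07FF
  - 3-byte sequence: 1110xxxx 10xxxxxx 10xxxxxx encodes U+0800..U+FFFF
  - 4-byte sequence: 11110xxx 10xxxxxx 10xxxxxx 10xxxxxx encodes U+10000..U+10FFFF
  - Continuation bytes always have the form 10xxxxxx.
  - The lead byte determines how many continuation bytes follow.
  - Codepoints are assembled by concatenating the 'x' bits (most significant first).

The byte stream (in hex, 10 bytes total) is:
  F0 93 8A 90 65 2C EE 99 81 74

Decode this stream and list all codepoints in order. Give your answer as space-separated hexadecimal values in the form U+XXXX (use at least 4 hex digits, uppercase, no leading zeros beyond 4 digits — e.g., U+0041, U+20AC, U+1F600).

Byte[0]=F0: 4-byte lead, need 3 cont bytes. acc=0x0
Byte[1]=93: continuation. acc=(acc<<6)|0x13=0x13
Byte[2]=8A: continuation. acc=(acc<<6)|0x0A=0x4CA
Byte[3]=90: continuation. acc=(acc<<6)|0x10=0x13290
Completed: cp=U+13290 (starts at byte 0)
Byte[4]=65: 1-byte ASCII. cp=U+0065
Byte[5]=2C: 1-byte ASCII. cp=U+002C
Byte[6]=EE: 3-byte lead, need 2 cont bytes. acc=0xE
Byte[7]=99: continuation. acc=(acc<<6)|0x19=0x399
Byte[8]=81: continuation. acc=(acc<<6)|0x01=0xE641
Completed: cp=U+E641 (starts at byte 6)
Byte[9]=74: 1-byte ASCII. cp=U+0074

Answer: U+13290 U+0065 U+002C U+E641 U+0074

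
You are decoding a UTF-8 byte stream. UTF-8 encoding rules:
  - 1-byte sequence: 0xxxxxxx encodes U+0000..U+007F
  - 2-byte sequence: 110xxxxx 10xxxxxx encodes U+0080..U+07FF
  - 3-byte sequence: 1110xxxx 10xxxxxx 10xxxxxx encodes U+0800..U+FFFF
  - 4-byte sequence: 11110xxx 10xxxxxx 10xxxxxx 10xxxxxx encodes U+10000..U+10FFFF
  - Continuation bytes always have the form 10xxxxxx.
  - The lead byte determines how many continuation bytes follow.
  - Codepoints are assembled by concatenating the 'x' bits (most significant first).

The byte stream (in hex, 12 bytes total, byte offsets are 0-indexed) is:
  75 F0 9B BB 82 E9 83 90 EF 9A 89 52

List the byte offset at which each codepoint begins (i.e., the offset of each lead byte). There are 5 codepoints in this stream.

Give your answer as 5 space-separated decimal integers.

Byte[0]=75: 1-byte ASCII. cp=U+0075
Byte[1]=F0: 4-byte lead, need 3 cont bytes. acc=0x0
Byte[2]=9B: continuation. acc=(acc<<6)|0x1B=0x1B
Byte[3]=BB: continuation. acc=(acc<<6)|0x3B=0x6FB
Byte[4]=82: continuation. acc=(acc<<6)|0x02=0x1BEC2
Completed: cp=U+1BEC2 (starts at byte 1)
Byte[5]=E9: 3-byte lead, need 2 cont bytes. acc=0x9
Byte[6]=83: continuation. acc=(acc<<6)|0x03=0x243
Byte[7]=90: continuation. acc=(acc<<6)|0x10=0x90D0
Completed: cp=U+90D0 (starts at byte 5)
Byte[8]=EF: 3-byte lead, need 2 cont bytes. acc=0xF
Byte[9]=9A: continuation. acc=(acc<<6)|0x1A=0x3DA
Byte[10]=89: continuation. acc=(acc<<6)|0x09=0xF689
Completed: cp=U+F689 (starts at byte 8)
Byte[11]=52: 1-byte ASCII. cp=U+0052

Answer: 0 1 5 8 11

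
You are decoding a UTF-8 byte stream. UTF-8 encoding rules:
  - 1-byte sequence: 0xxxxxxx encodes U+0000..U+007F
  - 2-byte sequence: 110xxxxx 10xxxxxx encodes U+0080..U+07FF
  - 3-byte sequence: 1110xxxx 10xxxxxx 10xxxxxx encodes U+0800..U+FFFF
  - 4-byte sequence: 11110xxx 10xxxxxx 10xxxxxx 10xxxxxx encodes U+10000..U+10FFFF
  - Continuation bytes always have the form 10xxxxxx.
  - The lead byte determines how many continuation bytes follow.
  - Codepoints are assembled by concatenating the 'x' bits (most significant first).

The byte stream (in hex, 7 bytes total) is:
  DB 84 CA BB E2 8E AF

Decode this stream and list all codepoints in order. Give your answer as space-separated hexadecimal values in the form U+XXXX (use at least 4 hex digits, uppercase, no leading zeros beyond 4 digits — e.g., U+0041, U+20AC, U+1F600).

Byte[0]=DB: 2-byte lead, need 1 cont bytes. acc=0x1B
Byte[1]=84: continuation. acc=(acc<<6)|0x04=0x6C4
Completed: cp=U+06C4 (starts at byte 0)
Byte[2]=CA: 2-byte lead, need 1 cont bytes. acc=0xA
Byte[3]=BB: continuation. acc=(acc<<6)|0x3B=0x2BB
Completed: cp=U+02BB (starts at byte 2)
Byte[4]=E2: 3-byte lead, need 2 cont bytes. acc=0x2
Byte[5]=8E: continuation. acc=(acc<<6)|0x0E=0x8E
Byte[6]=AF: continuation. acc=(acc<<6)|0x2F=0x23AF
Completed: cp=U+23AF (starts at byte 4)

Answer: U+06C4 U+02BB U+23AF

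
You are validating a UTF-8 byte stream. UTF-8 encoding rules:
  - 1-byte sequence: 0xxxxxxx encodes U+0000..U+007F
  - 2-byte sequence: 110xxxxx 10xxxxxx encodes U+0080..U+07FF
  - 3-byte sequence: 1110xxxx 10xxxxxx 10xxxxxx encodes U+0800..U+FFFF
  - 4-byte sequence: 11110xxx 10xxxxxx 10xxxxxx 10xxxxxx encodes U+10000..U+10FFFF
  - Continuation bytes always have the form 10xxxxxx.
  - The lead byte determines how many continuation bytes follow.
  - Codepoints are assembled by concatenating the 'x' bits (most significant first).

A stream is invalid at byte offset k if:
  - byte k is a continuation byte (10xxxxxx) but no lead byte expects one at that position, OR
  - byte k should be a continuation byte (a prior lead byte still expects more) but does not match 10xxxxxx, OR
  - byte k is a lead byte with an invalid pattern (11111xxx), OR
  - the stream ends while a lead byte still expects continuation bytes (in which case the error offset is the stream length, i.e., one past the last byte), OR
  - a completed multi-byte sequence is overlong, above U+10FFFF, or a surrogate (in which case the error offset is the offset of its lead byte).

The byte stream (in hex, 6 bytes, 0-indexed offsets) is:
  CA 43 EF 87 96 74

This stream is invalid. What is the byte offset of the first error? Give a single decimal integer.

Answer: 1

Derivation:
Byte[0]=CA: 2-byte lead, need 1 cont bytes. acc=0xA
Byte[1]=43: expected 10xxxxxx continuation. INVALID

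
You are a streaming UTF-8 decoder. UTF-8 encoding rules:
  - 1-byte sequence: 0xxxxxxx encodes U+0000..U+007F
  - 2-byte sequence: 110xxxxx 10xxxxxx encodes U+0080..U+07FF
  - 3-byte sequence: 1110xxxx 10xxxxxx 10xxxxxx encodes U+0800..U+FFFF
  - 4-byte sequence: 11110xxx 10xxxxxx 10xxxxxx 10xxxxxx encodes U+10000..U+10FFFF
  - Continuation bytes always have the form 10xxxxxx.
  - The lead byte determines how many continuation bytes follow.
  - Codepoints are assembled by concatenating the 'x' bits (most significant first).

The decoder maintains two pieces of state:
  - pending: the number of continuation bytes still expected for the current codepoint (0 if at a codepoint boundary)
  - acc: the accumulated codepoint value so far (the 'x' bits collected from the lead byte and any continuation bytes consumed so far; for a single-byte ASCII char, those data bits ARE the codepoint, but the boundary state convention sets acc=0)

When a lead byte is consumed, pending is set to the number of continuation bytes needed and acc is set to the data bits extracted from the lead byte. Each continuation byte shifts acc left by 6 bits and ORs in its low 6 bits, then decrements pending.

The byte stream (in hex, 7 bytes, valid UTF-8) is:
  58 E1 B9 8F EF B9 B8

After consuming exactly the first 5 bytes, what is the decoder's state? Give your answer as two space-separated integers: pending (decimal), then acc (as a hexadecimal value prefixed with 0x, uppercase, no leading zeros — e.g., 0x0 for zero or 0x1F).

Answer: 2 0xF

Derivation:
Byte[0]=58: 1-byte. pending=0, acc=0x0
Byte[1]=E1: 3-byte lead. pending=2, acc=0x1
Byte[2]=B9: continuation. acc=(acc<<6)|0x39=0x79, pending=1
Byte[3]=8F: continuation. acc=(acc<<6)|0x0F=0x1E4F, pending=0
Byte[4]=EF: 3-byte lead. pending=2, acc=0xF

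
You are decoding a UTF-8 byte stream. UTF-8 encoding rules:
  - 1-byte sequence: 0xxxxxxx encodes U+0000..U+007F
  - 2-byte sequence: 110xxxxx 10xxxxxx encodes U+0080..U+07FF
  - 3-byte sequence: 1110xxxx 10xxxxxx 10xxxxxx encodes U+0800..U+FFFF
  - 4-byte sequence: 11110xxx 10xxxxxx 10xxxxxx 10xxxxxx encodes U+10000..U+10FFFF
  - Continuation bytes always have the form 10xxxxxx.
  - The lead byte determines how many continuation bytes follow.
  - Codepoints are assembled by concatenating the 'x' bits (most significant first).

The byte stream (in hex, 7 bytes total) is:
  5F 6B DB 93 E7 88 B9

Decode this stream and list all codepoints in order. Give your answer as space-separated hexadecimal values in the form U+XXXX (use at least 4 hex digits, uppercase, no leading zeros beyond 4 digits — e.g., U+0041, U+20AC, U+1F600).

Byte[0]=5F: 1-byte ASCII. cp=U+005F
Byte[1]=6B: 1-byte ASCII. cp=U+006B
Byte[2]=DB: 2-byte lead, need 1 cont bytes. acc=0x1B
Byte[3]=93: continuation. acc=(acc<<6)|0x13=0x6D3
Completed: cp=U+06D3 (starts at byte 2)
Byte[4]=E7: 3-byte lead, need 2 cont bytes. acc=0x7
Byte[5]=88: continuation. acc=(acc<<6)|0x08=0x1C8
Byte[6]=B9: continuation. acc=(acc<<6)|0x39=0x7239
Completed: cp=U+7239 (starts at byte 4)

Answer: U+005F U+006B U+06D3 U+7239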